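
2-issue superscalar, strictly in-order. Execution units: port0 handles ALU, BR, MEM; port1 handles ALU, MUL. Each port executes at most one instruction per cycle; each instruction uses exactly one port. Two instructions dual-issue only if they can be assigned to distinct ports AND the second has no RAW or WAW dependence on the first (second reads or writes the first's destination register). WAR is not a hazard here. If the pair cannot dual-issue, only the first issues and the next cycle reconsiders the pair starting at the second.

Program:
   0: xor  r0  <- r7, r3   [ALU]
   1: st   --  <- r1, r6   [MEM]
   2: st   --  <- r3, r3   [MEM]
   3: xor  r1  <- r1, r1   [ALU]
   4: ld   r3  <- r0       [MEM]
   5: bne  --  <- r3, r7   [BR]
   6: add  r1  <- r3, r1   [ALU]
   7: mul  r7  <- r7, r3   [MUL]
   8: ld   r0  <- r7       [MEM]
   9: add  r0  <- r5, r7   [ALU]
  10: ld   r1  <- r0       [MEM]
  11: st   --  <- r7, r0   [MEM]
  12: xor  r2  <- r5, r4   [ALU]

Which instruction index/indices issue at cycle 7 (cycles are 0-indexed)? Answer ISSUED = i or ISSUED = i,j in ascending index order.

#0 head=0: xor;st i0,i1 pair
#1 head=2: st;xor i2,i3 pair
#2 head=4: ld i4 no-port MEM/BR
#3 head=5: bne;add i5,i6 pair
#4 head=7: mul i7 RAW r7
#5 head=8: ld i8 WAW r0
#6 head=9: add i9 RAW r0
#7 head=10: ld i10 no-port MEM/MEM
#8 head=11: st;xor i11,i12 pair

ISSUED = 10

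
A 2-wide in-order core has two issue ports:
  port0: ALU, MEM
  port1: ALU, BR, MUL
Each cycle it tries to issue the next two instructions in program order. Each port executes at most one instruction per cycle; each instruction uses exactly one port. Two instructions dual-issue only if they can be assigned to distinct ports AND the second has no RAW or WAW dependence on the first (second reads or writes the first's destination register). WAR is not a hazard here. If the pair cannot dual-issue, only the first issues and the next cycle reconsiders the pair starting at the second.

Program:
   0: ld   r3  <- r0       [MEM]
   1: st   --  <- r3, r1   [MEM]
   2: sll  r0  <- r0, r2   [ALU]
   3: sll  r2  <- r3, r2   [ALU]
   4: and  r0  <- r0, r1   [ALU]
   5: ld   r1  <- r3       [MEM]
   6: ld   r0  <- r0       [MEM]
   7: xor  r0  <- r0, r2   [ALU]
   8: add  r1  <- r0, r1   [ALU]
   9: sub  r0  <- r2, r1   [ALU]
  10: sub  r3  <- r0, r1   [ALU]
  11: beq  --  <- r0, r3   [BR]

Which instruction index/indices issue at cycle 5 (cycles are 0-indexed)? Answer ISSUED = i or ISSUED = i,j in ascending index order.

0. ld.MEM @i0  | no-port MEM/MEM
1. st.MEM/sll.ALU @i1/i2  | pair
2. sll.ALU/and.ALU @i3/i4  | pair
3. ld.MEM @i5  | no-port MEM/MEM
4. ld.MEM @i6  | RAW+WAW r0
5. xor.ALU @i7  | RAW r0
6. add.ALU @i8  | RAW r1
7. sub.ALU @i9  | RAW r0
8. sub.ALU @i10  | RAW r3
9. beq.BR @i11  | tail

ISSUED = 7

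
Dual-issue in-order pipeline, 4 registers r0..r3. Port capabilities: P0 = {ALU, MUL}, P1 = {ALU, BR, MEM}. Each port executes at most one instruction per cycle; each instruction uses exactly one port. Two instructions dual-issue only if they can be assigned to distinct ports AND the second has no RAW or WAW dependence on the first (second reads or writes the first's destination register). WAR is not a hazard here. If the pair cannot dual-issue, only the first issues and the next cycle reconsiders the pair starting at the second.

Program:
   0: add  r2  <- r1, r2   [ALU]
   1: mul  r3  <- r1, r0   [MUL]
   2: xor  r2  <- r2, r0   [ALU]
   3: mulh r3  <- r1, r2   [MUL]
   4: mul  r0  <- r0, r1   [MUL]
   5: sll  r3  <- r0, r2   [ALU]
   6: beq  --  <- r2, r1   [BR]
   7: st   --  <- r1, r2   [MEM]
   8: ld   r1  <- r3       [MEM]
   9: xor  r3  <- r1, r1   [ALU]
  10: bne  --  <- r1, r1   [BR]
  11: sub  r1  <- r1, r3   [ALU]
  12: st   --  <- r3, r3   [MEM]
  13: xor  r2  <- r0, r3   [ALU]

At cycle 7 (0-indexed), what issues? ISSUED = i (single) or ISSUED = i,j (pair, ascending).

#0 head=0: add;mul i0&i1 2-wide
#1 head=2: xor i2 RAW r2
#2 head=3: mulh i3 no-port MUL/MUL
#3 head=4: mul i4 RAW r0
#4 head=5: sll;beq i5&i6 2-wide
#5 head=7: st i7 no-port MEM/MEM
#6 head=8: ld i8 RAW r1
#7 head=9: xor;bne i9&i10 2-wide
#8 head=11: sub;st i11&i12 2-wide
#9 head=13: xor i13 tail

ISSUED = 9,10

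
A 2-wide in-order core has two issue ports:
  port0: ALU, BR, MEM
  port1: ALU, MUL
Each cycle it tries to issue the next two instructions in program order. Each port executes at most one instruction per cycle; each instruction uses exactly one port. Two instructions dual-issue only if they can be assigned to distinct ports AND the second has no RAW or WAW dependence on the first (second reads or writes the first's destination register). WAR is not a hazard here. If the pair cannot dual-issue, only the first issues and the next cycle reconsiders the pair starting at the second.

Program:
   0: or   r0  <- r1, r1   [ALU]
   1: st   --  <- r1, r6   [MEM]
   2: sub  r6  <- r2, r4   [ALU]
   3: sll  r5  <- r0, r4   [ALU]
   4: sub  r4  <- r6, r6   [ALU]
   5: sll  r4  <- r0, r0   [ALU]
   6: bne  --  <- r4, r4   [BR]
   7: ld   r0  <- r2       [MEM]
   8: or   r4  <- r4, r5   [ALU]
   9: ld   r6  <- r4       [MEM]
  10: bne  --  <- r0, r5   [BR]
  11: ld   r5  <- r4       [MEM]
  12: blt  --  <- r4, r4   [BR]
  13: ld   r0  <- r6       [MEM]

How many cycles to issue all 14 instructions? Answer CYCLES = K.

c0: i0+i1 or+st  2-wide
c1: i2+i3 sub+sll  2-wide
c2: i4 sub  WAW r4
c3: i5 sll  RAW r4
c4: i6 bne  no-port BR/MEM
c5: i7+i8 ld+or  2-wide
c6: i9 ld  no-port MEM/BR
c7: i10 bne  no-port BR/MEM
c8: i11 ld  no-port MEM/BR
c9: i12 blt  no-port BR/MEM
c10: i13 ld  tail

CYCLES = 11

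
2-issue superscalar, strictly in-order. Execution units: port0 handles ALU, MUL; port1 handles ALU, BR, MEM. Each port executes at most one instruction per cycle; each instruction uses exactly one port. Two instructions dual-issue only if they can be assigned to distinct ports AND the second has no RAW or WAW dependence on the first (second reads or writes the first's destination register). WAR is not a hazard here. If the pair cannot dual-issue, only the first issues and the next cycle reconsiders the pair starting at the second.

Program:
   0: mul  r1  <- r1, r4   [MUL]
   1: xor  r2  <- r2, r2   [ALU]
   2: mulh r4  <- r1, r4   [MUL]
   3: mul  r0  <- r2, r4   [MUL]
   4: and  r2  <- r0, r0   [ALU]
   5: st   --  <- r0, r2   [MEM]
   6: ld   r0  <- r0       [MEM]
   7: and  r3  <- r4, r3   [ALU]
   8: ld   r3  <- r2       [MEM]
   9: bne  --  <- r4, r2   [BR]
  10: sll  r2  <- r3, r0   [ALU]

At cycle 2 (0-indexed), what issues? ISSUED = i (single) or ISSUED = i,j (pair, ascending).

[0] i0,i1  mul;xor  -- 2-wide
[1] i2  mulh  -- no-port MUL/MUL
[2] i3  mul  -- RAW r0
[3] i4  and  -- RAW r2
[4] i5  st  -- no-port MEM/MEM
[5] i6,i7  ld;and  -- 2-wide
[6] i8  ld  -- no-port MEM/BR
[7] i9,i10  bne;sll  -- 2-wide

ISSUED = 3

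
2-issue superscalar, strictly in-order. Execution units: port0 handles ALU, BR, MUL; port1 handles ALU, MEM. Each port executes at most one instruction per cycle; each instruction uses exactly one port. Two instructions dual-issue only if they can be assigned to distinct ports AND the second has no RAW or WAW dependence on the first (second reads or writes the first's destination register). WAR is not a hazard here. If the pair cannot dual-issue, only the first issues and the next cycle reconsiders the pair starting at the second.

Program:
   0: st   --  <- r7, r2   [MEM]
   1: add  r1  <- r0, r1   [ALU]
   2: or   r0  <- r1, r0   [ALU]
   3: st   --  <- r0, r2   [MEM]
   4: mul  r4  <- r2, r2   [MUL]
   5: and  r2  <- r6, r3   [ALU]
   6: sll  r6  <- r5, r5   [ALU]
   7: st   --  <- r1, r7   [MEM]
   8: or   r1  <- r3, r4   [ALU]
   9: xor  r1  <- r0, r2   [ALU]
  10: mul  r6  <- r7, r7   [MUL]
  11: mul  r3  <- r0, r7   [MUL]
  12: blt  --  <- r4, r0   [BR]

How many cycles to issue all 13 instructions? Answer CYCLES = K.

#0 head=0: st.MEM+add.ALU i0,i1 pair
#1 head=2: or.ALU i2 RAW r0
#2 head=3: st.MEM+mul.MUL i3,i4 pair
#3 head=5: and.ALU+sll.ALU i5,i6 pair
#4 head=7: st.MEM+or.ALU i7,i8 pair
#5 head=9: xor.ALU+mul.MUL i9,i10 pair
#6 head=11: mul.MUL i11 no-port MUL/BR
#7 head=12: blt.BR i12 tail

CYCLES = 8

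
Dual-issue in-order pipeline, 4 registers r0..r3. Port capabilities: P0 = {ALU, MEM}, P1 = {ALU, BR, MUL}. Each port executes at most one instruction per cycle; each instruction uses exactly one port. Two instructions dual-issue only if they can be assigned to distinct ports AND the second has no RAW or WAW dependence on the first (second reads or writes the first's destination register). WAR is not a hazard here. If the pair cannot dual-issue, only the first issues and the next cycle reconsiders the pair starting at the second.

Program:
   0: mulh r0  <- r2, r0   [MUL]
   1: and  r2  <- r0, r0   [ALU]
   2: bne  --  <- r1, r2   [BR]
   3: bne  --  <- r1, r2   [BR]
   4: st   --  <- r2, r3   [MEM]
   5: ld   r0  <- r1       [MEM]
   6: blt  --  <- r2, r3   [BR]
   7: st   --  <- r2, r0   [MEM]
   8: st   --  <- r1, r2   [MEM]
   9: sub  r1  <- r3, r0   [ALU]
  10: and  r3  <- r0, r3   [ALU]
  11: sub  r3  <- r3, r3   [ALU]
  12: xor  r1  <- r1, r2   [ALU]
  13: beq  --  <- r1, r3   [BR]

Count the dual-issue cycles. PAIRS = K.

#0 head=0: mulh.MUL i0 RAW r0
#1 head=1: and.ALU i1 RAW r2
#2 head=2: bne.BR i2 no-port BR/BR
#3 head=3: bne.BR st.MEM i3+i4 2-wide
#4 head=5: ld.MEM blt.BR i5+i6 2-wide
#5 head=7: st.MEM i7 no-port MEM/MEM
#6 head=8: st.MEM sub.ALU i8+i9 2-wide
#7 head=10: and.ALU i10 RAW+WAW r3
#8 head=11: sub.ALU xor.ALU i11+i12 2-wide
#9 head=13: beq.BR i13 tail

PAIRS = 4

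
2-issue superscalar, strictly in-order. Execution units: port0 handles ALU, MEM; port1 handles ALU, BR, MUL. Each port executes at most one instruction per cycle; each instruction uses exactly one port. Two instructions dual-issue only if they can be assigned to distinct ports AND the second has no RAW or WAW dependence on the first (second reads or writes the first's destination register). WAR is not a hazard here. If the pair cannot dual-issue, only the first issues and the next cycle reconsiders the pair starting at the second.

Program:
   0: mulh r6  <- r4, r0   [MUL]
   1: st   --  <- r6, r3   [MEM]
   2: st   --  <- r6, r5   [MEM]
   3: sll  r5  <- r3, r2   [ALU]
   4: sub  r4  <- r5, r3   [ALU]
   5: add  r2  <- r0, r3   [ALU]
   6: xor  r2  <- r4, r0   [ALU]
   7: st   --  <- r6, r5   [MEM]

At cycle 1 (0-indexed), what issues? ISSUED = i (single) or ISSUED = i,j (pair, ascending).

ISSUED = 1

[0] i0  mulh.MUL  -- RAW r6
[1] i1  st.MEM  -- no-port MEM/MEM
[2] i2/i3  st.MEM;sll.ALU  -- dual
[3] i4/i5  sub.ALU;add.ALU  -- dual
[4] i6/i7  xor.ALU;st.MEM  -- dual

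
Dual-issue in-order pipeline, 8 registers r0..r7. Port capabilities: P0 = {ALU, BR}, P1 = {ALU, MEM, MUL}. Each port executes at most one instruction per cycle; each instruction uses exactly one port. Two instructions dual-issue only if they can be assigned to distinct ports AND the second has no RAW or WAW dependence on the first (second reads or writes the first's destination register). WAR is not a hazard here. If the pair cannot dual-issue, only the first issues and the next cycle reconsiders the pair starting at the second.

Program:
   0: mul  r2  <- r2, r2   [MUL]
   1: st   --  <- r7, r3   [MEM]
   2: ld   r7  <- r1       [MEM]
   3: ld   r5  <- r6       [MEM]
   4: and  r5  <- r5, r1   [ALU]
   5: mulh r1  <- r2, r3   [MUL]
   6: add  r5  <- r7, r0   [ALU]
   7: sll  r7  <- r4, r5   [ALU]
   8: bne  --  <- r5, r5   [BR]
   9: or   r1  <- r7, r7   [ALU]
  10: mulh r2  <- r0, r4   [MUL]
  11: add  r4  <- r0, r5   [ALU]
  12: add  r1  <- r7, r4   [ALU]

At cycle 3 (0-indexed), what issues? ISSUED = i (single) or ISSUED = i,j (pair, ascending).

ISSUED = 3

#0 head=0: mul i0 no-port MUL/MEM
#1 head=1: st i1 no-port MEM/MEM
#2 head=2: ld i2 no-port MEM/MEM
#3 head=3: ld i3 RAW+WAW r5
#4 head=4: and;mulh i4/i5 dual
#5 head=6: add i6 RAW r5
#6 head=7: sll;bne i7/i8 dual
#7 head=9: or;mulh i9/i10 dual
#8 head=11: add i11 RAW r4
#9 head=12: add i12 tail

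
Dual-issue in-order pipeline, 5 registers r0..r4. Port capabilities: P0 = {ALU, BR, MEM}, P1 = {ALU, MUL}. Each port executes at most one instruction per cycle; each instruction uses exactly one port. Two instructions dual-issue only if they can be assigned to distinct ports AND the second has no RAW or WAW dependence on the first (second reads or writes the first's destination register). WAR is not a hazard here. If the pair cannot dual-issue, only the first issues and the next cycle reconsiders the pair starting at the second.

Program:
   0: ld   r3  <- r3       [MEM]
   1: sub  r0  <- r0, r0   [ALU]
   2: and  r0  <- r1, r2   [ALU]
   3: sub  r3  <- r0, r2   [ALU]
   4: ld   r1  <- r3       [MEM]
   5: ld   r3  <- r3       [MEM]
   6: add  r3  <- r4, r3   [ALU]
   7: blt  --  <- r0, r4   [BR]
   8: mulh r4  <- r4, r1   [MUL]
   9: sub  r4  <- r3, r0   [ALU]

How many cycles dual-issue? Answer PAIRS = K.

PAIRS = 2

#0 head=0: ld.MEM/sub.ALU i0&i1 2-wide
#1 head=2: and.ALU i2 RAW r0
#2 head=3: sub.ALU i3 RAW r3
#3 head=4: ld.MEM i4 no-port MEM/MEM
#4 head=5: ld.MEM i5 RAW+WAW r3
#5 head=6: add.ALU/blt.BR i6&i7 2-wide
#6 head=8: mulh.MUL i8 WAW r4
#7 head=9: sub.ALU i9 tail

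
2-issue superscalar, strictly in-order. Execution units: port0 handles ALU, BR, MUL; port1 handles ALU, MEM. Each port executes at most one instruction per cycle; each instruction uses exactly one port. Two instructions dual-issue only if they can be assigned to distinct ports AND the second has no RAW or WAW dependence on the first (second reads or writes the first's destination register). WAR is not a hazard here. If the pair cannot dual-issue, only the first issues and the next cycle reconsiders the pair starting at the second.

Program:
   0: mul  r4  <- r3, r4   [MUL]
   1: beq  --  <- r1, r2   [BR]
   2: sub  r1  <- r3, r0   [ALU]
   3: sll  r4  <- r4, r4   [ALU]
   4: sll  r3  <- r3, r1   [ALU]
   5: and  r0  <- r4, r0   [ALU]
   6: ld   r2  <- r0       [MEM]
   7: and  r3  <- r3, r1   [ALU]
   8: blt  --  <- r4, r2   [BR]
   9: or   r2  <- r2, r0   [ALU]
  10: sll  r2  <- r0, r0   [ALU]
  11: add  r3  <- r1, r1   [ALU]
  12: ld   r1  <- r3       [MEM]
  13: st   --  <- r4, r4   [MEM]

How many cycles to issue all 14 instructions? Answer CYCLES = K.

CYCLES = 9

  cy0 -> i0 (mul.MUL) no-port MUL/BR
  cy1 -> i1&i2 (beq.BR+sub.ALU) pair
  cy2 -> i3&i4 (sll.ALU+sll.ALU) pair
  cy3 -> i5 (and.ALU) RAW r0
  cy4 -> i6&i7 (ld.MEM+and.ALU) pair
  cy5 -> i8&i9 (blt.BR+or.ALU) pair
  cy6 -> i10&i11 (sll.ALU+add.ALU) pair
  cy7 -> i12 (ld.MEM) no-port MEM/MEM
  cy8 -> i13 (st.MEM) tail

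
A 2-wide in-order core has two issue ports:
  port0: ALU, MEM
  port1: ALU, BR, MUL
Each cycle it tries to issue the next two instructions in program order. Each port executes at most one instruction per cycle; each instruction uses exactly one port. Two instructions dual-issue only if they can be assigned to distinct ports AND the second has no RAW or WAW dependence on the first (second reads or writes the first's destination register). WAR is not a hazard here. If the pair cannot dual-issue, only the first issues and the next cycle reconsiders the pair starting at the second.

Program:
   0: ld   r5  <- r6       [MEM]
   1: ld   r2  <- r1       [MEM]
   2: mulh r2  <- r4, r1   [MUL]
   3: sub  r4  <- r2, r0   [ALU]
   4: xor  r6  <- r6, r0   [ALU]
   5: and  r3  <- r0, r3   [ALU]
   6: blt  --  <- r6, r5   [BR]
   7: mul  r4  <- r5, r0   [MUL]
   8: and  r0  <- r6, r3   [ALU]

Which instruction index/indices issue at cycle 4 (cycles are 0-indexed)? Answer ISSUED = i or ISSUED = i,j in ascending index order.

ISSUED = 5,6

#0 head=0: ld i0 no-port MEM/MEM
#1 head=1: ld i1 WAW r2
#2 head=2: mulh i2 RAW r2
#3 head=3: sub/xor i3,i4 dual
#4 head=5: and/blt i5,i6 dual
#5 head=7: mul/and i7,i8 dual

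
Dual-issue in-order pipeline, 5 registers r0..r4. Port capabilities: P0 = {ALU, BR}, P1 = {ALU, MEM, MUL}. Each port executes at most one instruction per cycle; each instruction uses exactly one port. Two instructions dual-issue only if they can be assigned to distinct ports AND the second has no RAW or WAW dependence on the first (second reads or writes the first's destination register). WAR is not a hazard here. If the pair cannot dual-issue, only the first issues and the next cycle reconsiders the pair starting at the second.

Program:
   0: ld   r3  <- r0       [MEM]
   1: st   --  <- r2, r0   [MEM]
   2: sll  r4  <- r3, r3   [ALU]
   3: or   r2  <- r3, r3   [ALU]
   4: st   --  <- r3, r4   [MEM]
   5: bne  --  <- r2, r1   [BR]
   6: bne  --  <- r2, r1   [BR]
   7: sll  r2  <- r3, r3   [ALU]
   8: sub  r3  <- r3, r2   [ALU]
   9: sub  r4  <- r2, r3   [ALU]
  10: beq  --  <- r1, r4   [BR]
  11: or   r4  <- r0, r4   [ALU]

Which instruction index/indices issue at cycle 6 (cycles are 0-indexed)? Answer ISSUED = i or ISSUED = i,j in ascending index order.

[0] i0  ld  -- no-port MEM/MEM
[1] i1,i2  st/sll  -- dual
[2] i3,i4  or/st  -- dual
[3] i5  bne  -- no-port BR/BR
[4] i6,i7  bne/sll  -- dual
[5] i8  sub  -- RAW r3
[6] i9  sub  -- RAW r4
[7] i10,i11  beq/or  -- dual

ISSUED = 9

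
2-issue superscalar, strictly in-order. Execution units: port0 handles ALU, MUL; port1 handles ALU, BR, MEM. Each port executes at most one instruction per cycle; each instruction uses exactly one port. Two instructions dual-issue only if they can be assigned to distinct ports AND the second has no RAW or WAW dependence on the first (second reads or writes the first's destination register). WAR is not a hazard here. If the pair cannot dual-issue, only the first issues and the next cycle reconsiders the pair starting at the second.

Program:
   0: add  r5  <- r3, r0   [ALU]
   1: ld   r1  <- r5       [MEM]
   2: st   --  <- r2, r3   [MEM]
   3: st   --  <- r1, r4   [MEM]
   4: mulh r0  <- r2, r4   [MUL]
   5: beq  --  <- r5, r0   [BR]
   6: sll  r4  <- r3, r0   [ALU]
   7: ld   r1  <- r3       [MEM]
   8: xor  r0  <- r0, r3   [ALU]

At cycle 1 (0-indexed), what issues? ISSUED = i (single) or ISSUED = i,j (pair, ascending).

ISSUED = 1

t=0 i0:add.ALU ; RAW r5
t=1 i1:ld.MEM ; no-port MEM/MEM
t=2 i2:st.MEM ; no-port MEM/MEM
t=3 i3&i4:st.MEM;mulh.MUL ; pair
t=4 i5&i6:beq.BR;sll.ALU ; pair
t=5 i7&i8:ld.MEM;xor.ALU ; pair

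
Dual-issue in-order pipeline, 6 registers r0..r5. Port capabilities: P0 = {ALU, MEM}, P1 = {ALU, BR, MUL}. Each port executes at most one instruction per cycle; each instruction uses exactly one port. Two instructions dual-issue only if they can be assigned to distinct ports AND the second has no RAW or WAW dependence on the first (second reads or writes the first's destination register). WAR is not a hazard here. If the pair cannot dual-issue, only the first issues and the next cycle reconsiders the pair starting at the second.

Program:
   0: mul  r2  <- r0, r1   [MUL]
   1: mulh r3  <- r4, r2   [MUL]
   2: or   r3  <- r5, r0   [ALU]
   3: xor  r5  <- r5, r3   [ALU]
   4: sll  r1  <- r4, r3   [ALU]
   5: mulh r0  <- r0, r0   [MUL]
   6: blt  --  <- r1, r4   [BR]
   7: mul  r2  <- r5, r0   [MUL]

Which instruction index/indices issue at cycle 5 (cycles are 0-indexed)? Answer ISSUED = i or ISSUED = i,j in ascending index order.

  cy0 -> i0 (mul) no-port MUL/MUL
  cy1 -> i1 (mulh) WAW r3
  cy2 -> i2 (or) RAW r3
  cy3 -> i3&i4 (xor/sll) 2-wide
  cy4 -> i5 (mulh) no-port MUL/BR
  cy5 -> i6 (blt) no-port BR/MUL
  cy6 -> i7 (mul) tail

ISSUED = 6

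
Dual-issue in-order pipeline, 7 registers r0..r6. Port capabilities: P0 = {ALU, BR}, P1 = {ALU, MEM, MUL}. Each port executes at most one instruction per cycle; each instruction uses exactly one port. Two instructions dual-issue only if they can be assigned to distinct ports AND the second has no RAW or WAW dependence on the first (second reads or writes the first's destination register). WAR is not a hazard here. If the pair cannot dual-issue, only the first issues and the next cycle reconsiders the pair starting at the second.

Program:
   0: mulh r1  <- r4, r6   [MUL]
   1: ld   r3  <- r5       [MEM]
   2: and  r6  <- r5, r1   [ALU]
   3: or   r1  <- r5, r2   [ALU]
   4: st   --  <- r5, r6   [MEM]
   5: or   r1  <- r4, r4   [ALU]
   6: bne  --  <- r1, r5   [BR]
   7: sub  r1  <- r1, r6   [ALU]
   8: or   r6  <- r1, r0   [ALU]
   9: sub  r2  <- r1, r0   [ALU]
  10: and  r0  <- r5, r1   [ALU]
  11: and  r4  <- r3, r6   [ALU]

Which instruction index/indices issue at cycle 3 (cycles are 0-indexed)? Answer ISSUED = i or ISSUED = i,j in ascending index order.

ISSUED = 5

  cy0 -> i0 (mulh.MUL) no-port MUL/MEM
  cy1 -> i1&i2 (ld.MEM;and.ALU) dual
  cy2 -> i3&i4 (or.ALU;st.MEM) dual
  cy3 -> i5 (or.ALU) RAW r1
  cy4 -> i6&i7 (bne.BR;sub.ALU) dual
  cy5 -> i8&i9 (or.ALU;sub.ALU) dual
  cy6 -> i10&i11 (and.ALU;and.ALU) dual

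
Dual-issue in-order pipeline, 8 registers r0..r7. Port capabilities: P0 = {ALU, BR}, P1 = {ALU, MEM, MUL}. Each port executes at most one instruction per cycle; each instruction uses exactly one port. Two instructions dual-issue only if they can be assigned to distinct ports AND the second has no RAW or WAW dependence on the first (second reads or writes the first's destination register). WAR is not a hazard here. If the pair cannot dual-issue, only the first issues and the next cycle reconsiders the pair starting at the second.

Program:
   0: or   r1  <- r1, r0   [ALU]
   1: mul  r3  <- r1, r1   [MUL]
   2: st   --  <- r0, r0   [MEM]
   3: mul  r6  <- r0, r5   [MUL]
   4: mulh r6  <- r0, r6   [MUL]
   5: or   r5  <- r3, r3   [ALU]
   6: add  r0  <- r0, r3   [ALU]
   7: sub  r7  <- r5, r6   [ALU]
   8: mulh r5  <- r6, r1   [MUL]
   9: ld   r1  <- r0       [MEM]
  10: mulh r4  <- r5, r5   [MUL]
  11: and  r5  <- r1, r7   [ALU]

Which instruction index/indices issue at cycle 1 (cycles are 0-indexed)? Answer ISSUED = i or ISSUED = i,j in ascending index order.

  cy0 -> i0 (or) RAW r1
  cy1 -> i1 (mul) no-port MUL/MEM
  cy2 -> i2 (st) no-port MEM/MUL
  cy3 -> i3 (mul) no-port MUL/MUL
  cy4 -> i4&i5 (mulh or) pair
  cy5 -> i6&i7 (add sub) pair
  cy6 -> i8 (mulh) no-port MUL/MEM
  cy7 -> i9 (ld) no-port MEM/MUL
  cy8 -> i10&i11 (mulh and) pair

ISSUED = 1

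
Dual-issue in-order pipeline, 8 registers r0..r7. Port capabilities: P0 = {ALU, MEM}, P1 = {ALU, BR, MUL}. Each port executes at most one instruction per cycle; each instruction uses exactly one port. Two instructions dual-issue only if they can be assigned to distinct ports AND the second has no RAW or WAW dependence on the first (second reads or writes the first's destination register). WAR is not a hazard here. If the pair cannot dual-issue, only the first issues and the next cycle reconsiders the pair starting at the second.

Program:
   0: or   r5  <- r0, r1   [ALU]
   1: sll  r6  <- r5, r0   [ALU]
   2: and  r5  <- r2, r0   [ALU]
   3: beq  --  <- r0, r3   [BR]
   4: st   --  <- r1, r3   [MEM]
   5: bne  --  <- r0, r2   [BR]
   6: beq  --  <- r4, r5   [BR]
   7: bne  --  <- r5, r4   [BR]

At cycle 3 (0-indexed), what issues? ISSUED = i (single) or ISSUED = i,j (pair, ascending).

ISSUED = 5

t=0 i0:or.ALU ; RAW r5
t=1 i1+i2:sll.ALU;and.ALU ; 2-wide
t=2 i3+i4:beq.BR;st.MEM ; 2-wide
t=3 i5:bne.BR ; no-port BR/BR
t=4 i6:beq.BR ; no-port BR/BR
t=5 i7:bne.BR ; tail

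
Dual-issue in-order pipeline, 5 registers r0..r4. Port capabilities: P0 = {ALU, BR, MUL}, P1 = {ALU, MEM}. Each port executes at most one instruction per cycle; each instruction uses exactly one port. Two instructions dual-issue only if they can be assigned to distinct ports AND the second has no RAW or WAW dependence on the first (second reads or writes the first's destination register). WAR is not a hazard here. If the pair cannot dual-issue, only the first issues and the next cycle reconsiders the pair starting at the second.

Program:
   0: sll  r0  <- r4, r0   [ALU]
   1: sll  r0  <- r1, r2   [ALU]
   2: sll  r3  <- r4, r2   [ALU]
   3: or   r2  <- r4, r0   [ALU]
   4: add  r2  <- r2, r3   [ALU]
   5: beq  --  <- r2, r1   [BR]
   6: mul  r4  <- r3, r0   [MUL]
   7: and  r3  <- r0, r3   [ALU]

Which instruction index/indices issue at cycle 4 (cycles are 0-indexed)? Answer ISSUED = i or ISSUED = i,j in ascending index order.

ISSUED = 5

0. sll @i0  | WAW r0
1. sll+sll @i1,i2  | dual
2. or @i3  | RAW+WAW r2
3. add @i4  | RAW r2
4. beq @i5  | no-port BR/MUL
5. mul+and @i6,i7  | dual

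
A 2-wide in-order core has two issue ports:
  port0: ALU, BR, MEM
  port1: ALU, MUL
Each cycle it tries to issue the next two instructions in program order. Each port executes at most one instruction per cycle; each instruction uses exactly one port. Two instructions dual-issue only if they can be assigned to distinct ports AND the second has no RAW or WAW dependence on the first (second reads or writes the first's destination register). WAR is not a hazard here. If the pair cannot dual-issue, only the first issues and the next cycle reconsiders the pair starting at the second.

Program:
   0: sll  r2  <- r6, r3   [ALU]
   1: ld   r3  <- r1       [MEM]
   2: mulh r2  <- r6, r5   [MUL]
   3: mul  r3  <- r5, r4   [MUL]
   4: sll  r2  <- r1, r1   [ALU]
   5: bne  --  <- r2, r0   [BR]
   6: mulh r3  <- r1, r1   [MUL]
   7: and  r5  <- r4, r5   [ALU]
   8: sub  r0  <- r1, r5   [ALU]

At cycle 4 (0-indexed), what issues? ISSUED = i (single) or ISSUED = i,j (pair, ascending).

ISSUED = 7

  cy0 -> i0,i1 (sll;ld) 2-wide
  cy1 -> i2 (mulh) no-port MUL/MUL
  cy2 -> i3,i4 (mul;sll) 2-wide
  cy3 -> i5,i6 (bne;mulh) 2-wide
  cy4 -> i7 (and) RAW r5
  cy5 -> i8 (sub) tail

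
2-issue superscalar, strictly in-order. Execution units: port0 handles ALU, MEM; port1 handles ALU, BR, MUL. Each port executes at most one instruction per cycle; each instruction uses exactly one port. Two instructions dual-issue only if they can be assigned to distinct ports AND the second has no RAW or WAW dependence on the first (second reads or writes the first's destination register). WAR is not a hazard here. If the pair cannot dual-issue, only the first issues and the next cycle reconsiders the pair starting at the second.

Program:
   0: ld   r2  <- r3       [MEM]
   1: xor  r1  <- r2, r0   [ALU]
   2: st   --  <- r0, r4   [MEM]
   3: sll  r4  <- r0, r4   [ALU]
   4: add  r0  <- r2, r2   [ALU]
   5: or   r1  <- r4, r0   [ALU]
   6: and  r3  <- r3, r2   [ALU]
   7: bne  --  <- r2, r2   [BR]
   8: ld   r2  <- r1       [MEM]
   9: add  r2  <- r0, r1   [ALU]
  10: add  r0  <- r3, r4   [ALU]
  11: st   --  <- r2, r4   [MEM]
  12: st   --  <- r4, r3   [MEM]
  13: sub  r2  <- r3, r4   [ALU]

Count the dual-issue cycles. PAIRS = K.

PAIRS = 6

  cy0 -> i0 (ld.MEM) RAW r2
  cy1 -> i1/i2 (xor.ALU/st.MEM) pair
  cy2 -> i3/i4 (sll.ALU/add.ALU) pair
  cy3 -> i5/i6 (or.ALU/and.ALU) pair
  cy4 -> i7/i8 (bne.BR/ld.MEM) pair
  cy5 -> i9/i10 (add.ALU/add.ALU) pair
  cy6 -> i11 (st.MEM) no-port MEM/MEM
  cy7 -> i12/i13 (st.MEM/sub.ALU) pair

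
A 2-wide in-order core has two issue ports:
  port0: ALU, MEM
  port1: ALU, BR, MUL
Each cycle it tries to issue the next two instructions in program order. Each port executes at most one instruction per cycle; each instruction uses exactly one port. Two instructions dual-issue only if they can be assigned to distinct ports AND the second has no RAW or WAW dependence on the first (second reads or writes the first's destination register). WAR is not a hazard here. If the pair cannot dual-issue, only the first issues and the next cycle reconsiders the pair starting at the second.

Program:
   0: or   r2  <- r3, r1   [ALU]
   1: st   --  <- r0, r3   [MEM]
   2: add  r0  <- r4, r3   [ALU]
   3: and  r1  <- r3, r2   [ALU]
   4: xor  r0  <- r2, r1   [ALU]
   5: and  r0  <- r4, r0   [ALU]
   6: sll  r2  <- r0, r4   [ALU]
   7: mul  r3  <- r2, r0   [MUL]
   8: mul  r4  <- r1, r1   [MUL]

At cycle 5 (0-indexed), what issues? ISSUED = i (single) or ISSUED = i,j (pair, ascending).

  cy0 -> i0,i1 (or/st) 2-wide
  cy1 -> i2,i3 (add/and) 2-wide
  cy2 -> i4 (xor) RAW+WAW r0
  cy3 -> i5 (and) RAW r0
  cy4 -> i6 (sll) RAW r2
  cy5 -> i7 (mul) no-port MUL/MUL
  cy6 -> i8 (mul) tail

ISSUED = 7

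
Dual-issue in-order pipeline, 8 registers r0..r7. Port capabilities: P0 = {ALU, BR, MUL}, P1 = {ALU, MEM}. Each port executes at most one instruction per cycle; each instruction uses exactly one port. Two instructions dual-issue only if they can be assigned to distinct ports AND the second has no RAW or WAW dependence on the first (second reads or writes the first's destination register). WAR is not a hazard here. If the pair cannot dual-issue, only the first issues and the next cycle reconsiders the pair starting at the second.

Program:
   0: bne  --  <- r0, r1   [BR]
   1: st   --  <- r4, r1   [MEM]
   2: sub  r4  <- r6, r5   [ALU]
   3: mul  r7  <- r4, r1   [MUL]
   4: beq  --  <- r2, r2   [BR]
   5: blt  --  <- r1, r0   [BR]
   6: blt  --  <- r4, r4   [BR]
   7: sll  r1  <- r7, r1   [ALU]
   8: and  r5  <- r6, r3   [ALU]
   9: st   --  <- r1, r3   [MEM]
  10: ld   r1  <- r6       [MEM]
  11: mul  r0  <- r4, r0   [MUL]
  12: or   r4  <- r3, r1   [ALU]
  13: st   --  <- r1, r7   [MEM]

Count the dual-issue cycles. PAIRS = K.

PAIRS = 5

0. bne.BR;st.MEM @i0&i1  | pair
1. sub.ALU @i2  | RAW r4
2. mul.MUL @i3  | no-port MUL/BR
3. beq.BR @i4  | no-port BR/BR
4. blt.BR @i5  | no-port BR/BR
5. blt.BR;sll.ALU @i6&i7  | pair
6. and.ALU;st.MEM @i8&i9  | pair
7. ld.MEM;mul.MUL @i10&i11  | pair
8. or.ALU;st.MEM @i12&i13  | pair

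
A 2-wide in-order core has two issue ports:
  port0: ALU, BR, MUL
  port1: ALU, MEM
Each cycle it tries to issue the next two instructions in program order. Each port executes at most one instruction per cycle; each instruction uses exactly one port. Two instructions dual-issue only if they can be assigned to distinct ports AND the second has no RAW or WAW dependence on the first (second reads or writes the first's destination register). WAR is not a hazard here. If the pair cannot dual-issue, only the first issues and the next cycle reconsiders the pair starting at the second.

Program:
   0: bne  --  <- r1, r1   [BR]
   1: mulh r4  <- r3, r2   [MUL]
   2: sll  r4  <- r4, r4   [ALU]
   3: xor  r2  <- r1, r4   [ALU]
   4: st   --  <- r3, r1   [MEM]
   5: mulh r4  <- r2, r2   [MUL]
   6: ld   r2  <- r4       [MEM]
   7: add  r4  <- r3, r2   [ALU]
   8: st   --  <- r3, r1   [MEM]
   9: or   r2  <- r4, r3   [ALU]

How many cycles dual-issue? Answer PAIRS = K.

PAIRS = 2

c0: i0 bne  no-port BR/MUL
c1: i1 mulh  RAW+WAW r4
c2: i2 sll  RAW r4
c3: i3+i4 xor;st  2-wide
c4: i5 mulh  RAW r4
c5: i6 ld  RAW r2
c6: i7+i8 add;st  2-wide
c7: i9 or  tail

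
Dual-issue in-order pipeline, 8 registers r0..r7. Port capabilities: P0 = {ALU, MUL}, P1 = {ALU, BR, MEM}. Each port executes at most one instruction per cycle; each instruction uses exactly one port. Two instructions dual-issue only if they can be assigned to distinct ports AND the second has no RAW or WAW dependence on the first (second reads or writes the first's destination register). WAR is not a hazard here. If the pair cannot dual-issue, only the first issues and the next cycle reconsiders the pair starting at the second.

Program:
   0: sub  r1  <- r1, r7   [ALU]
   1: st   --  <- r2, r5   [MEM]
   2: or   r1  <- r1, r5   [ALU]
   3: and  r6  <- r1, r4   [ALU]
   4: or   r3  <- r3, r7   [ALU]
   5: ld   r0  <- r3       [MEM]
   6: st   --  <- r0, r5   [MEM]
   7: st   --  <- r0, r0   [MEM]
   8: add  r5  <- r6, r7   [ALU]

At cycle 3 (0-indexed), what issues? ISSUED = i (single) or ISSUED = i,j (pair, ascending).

ISSUED = 5

#0 head=0: sub/st i0+i1 2-wide
#1 head=2: or i2 RAW r1
#2 head=3: and/or i3+i4 2-wide
#3 head=5: ld i5 no-port MEM/MEM
#4 head=6: st i6 no-port MEM/MEM
#5 head=7: st/add i7+i8 2-wide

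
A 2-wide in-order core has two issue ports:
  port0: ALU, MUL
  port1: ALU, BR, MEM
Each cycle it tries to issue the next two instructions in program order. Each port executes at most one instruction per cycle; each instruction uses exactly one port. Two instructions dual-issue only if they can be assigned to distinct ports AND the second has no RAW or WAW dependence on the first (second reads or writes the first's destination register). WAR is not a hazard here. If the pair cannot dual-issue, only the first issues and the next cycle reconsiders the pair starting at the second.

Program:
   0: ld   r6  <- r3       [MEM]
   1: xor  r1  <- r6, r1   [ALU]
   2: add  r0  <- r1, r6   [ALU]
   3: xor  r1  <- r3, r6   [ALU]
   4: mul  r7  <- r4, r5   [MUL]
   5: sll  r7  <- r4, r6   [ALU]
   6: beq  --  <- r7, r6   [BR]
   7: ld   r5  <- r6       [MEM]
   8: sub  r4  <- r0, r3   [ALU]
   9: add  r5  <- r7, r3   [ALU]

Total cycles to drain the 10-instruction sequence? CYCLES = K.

c0: i0 ld.MEM  RAW r6
c1: i1 xor.ALU  RAW r1
c2: i2/i3 add.ALU+xor.ALU  dual
c3: i4 mul.MUL  WAW r7
c4: i5 sll.ALU  RAW r7
c5: i6 beq.BR  no-port BR/MEM
c6: i7/i8 ld.MEM+sub.ALU  dual
c7: i9 add.ALU  tail

CYCLES = 8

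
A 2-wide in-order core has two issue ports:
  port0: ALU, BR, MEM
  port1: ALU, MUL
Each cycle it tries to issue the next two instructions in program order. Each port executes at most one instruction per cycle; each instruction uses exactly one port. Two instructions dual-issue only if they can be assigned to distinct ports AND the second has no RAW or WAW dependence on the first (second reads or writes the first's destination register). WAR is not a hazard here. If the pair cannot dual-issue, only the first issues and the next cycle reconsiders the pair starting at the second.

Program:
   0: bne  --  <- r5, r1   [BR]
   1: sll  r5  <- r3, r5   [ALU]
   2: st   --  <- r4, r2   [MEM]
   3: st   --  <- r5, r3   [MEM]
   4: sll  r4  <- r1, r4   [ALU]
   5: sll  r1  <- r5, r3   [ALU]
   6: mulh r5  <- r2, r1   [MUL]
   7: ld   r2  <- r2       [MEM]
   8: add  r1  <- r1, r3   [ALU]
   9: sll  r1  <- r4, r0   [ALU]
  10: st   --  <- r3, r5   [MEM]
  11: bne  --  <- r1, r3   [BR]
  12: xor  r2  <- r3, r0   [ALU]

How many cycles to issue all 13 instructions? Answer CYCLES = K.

CYCLES = 8

0. bne+sll @i0&i1  | 2-wide
1. st @i2  | no-port MEM/MEM
2. st+sll @i3&i4  | 2-wide
3. sll @i5  | RAW r1
4. mulh+ld @i6&i7  | 2-wide
5. add @i8  | WAW r1
6. sll+st @i9&i10  | 2-wide
7. bne+xor @i11&i12  | 2-wide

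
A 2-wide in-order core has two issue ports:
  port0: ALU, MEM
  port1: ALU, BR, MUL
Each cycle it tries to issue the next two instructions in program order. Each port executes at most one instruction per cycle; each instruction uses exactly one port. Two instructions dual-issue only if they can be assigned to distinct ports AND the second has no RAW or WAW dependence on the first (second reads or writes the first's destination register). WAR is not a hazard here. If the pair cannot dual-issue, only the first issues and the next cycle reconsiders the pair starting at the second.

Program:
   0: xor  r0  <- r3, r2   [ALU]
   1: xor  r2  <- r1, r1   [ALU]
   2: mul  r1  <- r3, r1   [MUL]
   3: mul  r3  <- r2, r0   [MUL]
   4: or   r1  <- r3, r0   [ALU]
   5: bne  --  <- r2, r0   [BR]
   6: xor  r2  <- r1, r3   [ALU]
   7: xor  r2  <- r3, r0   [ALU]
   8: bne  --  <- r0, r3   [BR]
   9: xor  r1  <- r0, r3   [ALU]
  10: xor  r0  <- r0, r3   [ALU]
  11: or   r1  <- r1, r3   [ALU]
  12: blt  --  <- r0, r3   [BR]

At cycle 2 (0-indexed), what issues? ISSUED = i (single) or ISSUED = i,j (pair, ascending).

[0] i0/i1  xor.ALU/xor.ALU  -- dual
[1] i2  mul.MUL  -- no-port MUL/MUL
[2] i3  mul.MUL  -- RAW r3
[3] i4/i5  or.ALU/bne.BR  -- dual
[4] i6  xor.ALU  -- WAW r2
[5] i7/i8  xor.ALU/bne.BR  -- dual
[6] i9/i10  xor.ALU/xor.ALU  -- dual
[7] i11/i12  or.ALU/blt.BR  -- dual

ISSUED = 3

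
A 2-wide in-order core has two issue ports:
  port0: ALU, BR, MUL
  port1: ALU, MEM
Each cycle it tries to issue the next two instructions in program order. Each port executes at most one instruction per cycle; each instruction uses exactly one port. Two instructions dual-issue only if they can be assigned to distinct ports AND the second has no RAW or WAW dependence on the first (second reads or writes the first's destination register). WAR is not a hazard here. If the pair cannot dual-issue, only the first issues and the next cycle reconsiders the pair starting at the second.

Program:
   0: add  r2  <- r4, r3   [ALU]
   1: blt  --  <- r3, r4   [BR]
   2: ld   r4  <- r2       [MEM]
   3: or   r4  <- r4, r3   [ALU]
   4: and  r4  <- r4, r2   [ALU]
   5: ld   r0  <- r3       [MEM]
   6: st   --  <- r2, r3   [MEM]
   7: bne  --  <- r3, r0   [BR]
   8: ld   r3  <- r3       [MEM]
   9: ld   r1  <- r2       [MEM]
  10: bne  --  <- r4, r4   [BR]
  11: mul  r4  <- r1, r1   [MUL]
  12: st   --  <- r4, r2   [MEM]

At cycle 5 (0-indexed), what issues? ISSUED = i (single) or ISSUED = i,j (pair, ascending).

c0: i0+i1 add.ALU+blt.BR  2-wide
c1: i2 ld.MEM  RAW+WAW r4
c2: i3 or.ALU  RAW+WAW r4
c3: i4+i5 and.ALU+ld.MEM  2-wide
c4: i6+i7 st.MEM+bne.BR  2-wide
c5: i8 ld.MEM  no-port MEM/MEM
c6: i9+i10 ld.MEM+bne.BR  2-wide
c7: i11 mul.MUL  RAW r4
c8: i12 st.MEM  tail

ISSUED = 8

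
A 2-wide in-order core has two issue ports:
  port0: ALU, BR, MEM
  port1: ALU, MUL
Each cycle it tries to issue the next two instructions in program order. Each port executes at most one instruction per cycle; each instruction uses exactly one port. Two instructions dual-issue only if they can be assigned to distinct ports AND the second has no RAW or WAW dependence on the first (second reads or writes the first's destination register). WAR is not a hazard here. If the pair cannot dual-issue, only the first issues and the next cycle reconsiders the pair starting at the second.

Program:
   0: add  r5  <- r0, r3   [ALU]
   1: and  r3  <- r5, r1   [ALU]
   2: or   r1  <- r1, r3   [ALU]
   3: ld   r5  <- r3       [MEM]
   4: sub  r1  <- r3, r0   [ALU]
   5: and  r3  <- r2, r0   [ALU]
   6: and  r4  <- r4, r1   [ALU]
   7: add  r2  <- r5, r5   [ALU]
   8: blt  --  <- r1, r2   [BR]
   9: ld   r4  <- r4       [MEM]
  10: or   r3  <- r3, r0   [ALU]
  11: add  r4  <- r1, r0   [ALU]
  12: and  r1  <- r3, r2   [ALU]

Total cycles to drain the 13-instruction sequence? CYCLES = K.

CYCLES = 8

0. add.ALU @i0  | RAW r5
1. and.ALU @i1  | RAW r3
2. or.ALU ld.MEM @i2,i3  | 2-wide
3. sub.ALU and.ALU @i4,i5  | 2-wide
4. and.ALU add.ALU @i6,i7  | 2-wide
5. blt.BR @i8  | no-port BR/MEM
6. ld.MEM or.ALU @i9,i10  | 2-wide
7. add.ALU and.ALU @i11,i12  | 2-wide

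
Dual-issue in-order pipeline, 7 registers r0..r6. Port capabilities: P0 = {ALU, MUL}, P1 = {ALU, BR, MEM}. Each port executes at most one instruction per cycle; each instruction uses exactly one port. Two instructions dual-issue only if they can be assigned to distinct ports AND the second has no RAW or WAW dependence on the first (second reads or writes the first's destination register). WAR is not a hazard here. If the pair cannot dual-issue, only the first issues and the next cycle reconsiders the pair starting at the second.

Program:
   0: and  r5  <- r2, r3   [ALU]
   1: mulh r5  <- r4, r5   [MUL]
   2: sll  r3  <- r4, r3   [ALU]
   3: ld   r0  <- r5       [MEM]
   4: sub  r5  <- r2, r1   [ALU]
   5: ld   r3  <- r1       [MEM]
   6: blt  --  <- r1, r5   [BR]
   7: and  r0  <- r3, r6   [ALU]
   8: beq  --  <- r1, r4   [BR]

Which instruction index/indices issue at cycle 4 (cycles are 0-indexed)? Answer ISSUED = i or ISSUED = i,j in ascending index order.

c0: i0 and  RAW+WAW r5
c1: i1&i2 mulh/sll  dual
c2: i3&i4 ld/sub  dual
c3: i5 ld  no-port MEM/BR
c4: i6&i7 blt/and  dual
c5: i8 beq  tail

ISSUED = 6,7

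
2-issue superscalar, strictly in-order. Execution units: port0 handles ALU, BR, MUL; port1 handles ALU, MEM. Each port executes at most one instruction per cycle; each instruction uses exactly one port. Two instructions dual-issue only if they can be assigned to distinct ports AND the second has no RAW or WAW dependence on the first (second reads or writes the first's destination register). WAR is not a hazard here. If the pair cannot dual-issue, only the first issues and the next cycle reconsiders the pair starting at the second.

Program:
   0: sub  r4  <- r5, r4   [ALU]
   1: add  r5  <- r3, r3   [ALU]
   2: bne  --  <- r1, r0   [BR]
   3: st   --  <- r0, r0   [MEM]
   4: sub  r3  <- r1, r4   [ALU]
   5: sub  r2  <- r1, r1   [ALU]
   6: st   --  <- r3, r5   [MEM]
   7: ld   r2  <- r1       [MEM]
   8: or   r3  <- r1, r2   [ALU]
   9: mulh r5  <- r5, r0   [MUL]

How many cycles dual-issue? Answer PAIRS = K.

PAIRS = 4

0. sub/add @i0+i1  | pair
1. bne/st @i2+i3  | pair
2. sub/sub @i4+i5  | pair
3. st @i6  | no-port MEM/MEM
4. ld @i7  | RAW r2
5. or/mulh @i8+i9  | pair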